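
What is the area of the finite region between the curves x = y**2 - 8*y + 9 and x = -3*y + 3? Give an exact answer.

Both boundary curves give x as a function of y, so integrate with respect to y. Setting them equal: y**2 - 5*y + 6 = 0, i.e. (y - 3)*(y - 2) = 0, so they meet at y = 2, 3.
For y in [2, 3], x = y**2 - 8*y + 9 is on the left; area = ∫[2,3] (-(y**2 - 5*y + 6)) dy = 1/6.

1/6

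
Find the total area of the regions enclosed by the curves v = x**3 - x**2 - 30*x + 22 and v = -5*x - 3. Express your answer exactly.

1012/3

Set the curves equal: x**3 - x**2 - 30*x + 22 = -5*x - 3, so x**3 - x**2 - 25*x + 25 = 0, which factors as (x - 5)*(x - 1)*(x + 5) = 0. The curves meet at x = -5, 1, 5.
On [-5, 1], v = x**3 - x**2 - 30*x + 22 is on top; that piece has area ∫[-5,1] (x**3 - x**2 - 25*x + 25) dx = 252.
On [1, 5], v = -5*x - 3 is on top; that piece has area ∫[1,5] (-(x**3 - x**2 - 25*x + 25)) dx = 256/3.
Total enclosed area = 252 + 256/3 = 1012/3.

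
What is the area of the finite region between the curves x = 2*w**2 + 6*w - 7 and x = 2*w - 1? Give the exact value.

64/3

Both boundary curves give x as a function of w, so integrate with respect to w. Setting them equal: 2*w**2 + 4*w - 6 = 0, i.e. 2*(w - 1)*(w + 3) = 0, so they meet at w = -3, 1.
For w in [-3, 1], x = 2*w**2 + 6*w - 7 is on the left; area = ∫[-3,1] (-(2*w**2 + 4*w - 6)) dw = 64/3.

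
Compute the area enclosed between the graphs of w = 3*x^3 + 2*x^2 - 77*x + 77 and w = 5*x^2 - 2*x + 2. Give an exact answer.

1012

Set the curves equal: 3*x^3 + 2*x^2 - 77*x + 77 = 5*x^2 - 2*x + 2, so 3*x^3 - 3*x^2 - 75*x + 75 = 0, which factors as 3*(x - 5)*(x - 1)*(x + 5) = 0. The curves meet at x = -5, 1, 5.
On [-5, 1], w = 3*x^3 + 2*x^2 - 77*x + 77 is on top; that piece has area ∫[-5,1] (3*x^3 - 3*x^2 - 75*x + 75) dx = 756.
On [1, 5], w = 5*x^2 - 2*x + 2 is on top; that piece has area ∫[1,5] (-(3*x^3 - 3*x^2 - 75*x + 75)) dx = 256.
Total enclosed area = 756 + 256 = 1012.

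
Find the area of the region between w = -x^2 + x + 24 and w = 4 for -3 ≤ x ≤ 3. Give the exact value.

On [-3, 3], (-x^2 + x + 24) - (4) = -x^2 + x + 20 is ≥ 0 throughout, so the area is a single integral of |-x^2 + x + 20|.
∫[-3,3] (-x^2 + x + 20) dx = 102.

102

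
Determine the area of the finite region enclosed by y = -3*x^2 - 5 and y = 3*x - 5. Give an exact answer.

Set the curves equal: -3*x^2 - 5 = 3*x - 5, so -3*x^2 - 3*x = 0, which factors as -3*x*(x + 1) = 0. The curves meet at x = -1, 0.
On [-1, 0], y = -3*x^2 - 5 is on top; that piece has area ∫[-1,0] (-3*x^2 - 3*x) dx = 1/2.

1/2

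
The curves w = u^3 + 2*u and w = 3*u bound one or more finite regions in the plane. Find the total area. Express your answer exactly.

1/2

Set the curves equal: u^3 + 2*u = 3*u, so u^3 - u = 0, which factors as u*(u - 1)*(u + 1) = 0. The curves meet at u = -1, 0, 1.
On [-1, 0], w = u^3 + 2*u is on top; that piece has area ∫[-1,0] (u^3 - u) du = 1/4.
On [0, 1], w = 3*u is on top; that piece has area ∫[0,1] (-(u^3 - u)) du = 1/4.
Total enclosed area = 1/4 + 1/4 = 1/2.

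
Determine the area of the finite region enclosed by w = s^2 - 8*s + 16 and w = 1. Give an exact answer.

4/3

Set the curves equal: s^2 - 8*s + 16 = 1, so s^2 - 8*s + 15 = 0, which factors as (s - 5)*(s - 3) = 0. The curves meet at s = 3, 5.
On [3, 5], w = 1 is on top; that piece has area ∫[3,5] (-(s^2 - 8*s + 15)) ds = 4/3.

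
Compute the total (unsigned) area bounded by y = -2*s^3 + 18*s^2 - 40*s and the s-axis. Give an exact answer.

The curve meets the s-axis where -2*s^3 + 18*s^2 - 40*s = 0, i.e. -2*s*(s - 5)*(s - 4) = 0, at s = 0, 4, 5.
On [0, 4] the curve lies below the axis; ∫[0,4] (-2*s^3 + 18*s^2 - 40*s) ds = -64, giving area 64.
On [4, 5] the curve lies above the axis; ∫[4,5] (-2*s^3 + 18*s^2 - 40*s) ds = 3/2, giving area 3/2.
Total area = 64 + 3/2 = 131/2.

131/2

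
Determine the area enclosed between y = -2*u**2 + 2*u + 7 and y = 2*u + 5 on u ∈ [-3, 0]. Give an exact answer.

44/3

The difference (-2*u**2 + 2*u + 7) - (2*u + 5) = -2*u**2 + 2 changes sign at u = -1 inside [-3, 0], so split the integral there.
∫[-3,-1] (-2*u**2 + 2) du = -40/3; the area of that piece is 40/3.
∫[-1,0] (-2*u**2 + 2) du = 4/3.
Total area = 40/3 + 4/3 = 44/3.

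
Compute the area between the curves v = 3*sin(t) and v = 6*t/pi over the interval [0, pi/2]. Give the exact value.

3 - 3*pi/4

On [0, pi/2], (3*sin(t)) - (6*t/pi) = -6*t/pi + 3*sin(t) is ≥ 0 throughout, so the area is a single integral of |-6*t/pi + 3*sin(t)|.
∫[0,pi/2] (-6*t/pi + 3*sin(t)) dt = 3 - 3*pi/4.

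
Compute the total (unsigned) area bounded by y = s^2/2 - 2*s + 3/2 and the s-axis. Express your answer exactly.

The curve meets the s-axis where s^2/2 - 2*s + 3/2 = 0, i.e. (s - 3)*(s - 1)/2 = 0, at s = 1, 3.
On [1, 3] the curve lies below the axis; ∫[1,3] (s^2/2 - 2*s + 3/2) ds = -2/3, giving area 2/3.

2/3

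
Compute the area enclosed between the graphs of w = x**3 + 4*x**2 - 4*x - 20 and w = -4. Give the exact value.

Set the curves equal: x**3 + 4*x**2 - 4*x - 20 = -4, so x**3 + 4*x**2 - 4*x - 16 = 0, which factors as (x - 2)*(x + 2)*(x + 4) = 0. The curves meet at x = -4, -2, 2.
On [-4, -2], w = x**3 + 4*x**2 - 4*x - 20 is on top; that piece has area ∫[-4,-2] (x**3 + 4*x**2 - 4*x - 16) dx = 20/3.
On [-2, 2], w = -4 is on top; that piece has area ∫[-2,2] (-(x**3 + 4*x**2 - 4*x - 16)) dx = 128/3.
Total enclosed area = 20/3 + 128/3 = 148/3.

148/3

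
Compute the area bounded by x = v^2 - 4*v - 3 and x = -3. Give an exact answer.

Both boundary curves give x as a function of v, so integrate with respect to v. Setting them equal: v^2 - 4*v = 0, i.e. v*(v - 4) = 0, so they meet at v = 0, 4.
For v in [0, 4], x = v^2 - 4*v - 3 is on the left; area = ∫[0,4] (-(v^2 - 4*v)) dv = 32/3.

32/3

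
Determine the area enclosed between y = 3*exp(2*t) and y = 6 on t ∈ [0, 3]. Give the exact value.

The difference (3*exp(2*t)) - (6) = 3*exp(2*t) - 6 changes sign at t = log(2)/2 inside [0, 3], so split the integral there.
∫[0,log(2)/2] (3*exp(2*t) - 6) dt = 3/2 - log(8); the area of that piece is -3/2 + log(8).
∫[log(2)/2,3] (3*exp(2*t) - 6) dt = -21 + 3*log(2) + 3*exp(6)/2.
Total area = (-3/2 + log(8)) + (-21 + 3*log(2) + 3*exp(6)/2) = -45/2 + 6*log(2) + 3*exp(6)/2.

-45/2 + 6*log(2) + 3*exp(6)/2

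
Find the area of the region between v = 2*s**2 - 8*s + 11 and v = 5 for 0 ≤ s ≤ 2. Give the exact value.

The difference (2*s**2 - 8*s + 11) - (5) = 2*s**2 - 8*s + 6 changes sign at s = 1 inside [0, 2], so split the integral there.
∫[0,1] (2*s**2 - 8*s + 6) ds = 8/3.
∫[1,2] (2*s**2 - 8*s + 6) ds = -4/3; the area of that piece is 4/3.
Total area = 8/3 + 4/3 = 4.

4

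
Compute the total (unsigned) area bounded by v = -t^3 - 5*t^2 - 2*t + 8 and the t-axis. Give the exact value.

253/12

The curve meets the t-axis where -t^3 - 5*t^2 - 2*t + 8 = 0, i.e. -(t - 1)*(t + 2)*(t + 4) = 0, at t = -4, -2, 1.
On [-4, -2] the curve lies below the axis; ∫[-4,-2] (-t^3 - 5*t^2 - 2*t + 8) dt = -16/3, giving area 16/3.
On [-2, 1] the curve lies above the axis; ∫[-2,1] (-t^3 - 5*t^2 - 2*t + 8) dt = 63/4, giving area 63/4.
Total area = 16/3 + 63/4 = 253/12.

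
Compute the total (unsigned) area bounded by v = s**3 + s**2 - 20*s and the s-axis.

The curve meets the s-axis where s**3 + s**2 - 20*s = 0, i.e. s*(s - 4)*(s + 5) = 0, at s = -5, 0, 4.
On [-5, 0] the curve lies above the axis; ∫[-5,0] (s**3 + s**2 - 20*s) ds = 1625/12, giving area 1625/12.
On [0, 4] the curve lies below the axis; ∫[0,4] (s**3 + s**2 - 20*s) ds = -224/3, giving area 224/3.
Total area = 1625/12 + 224/3 = 2521/12.

2521/12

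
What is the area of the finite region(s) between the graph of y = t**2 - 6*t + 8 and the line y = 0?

The curve meets the t-axis where t**2 - 6*t + 8 = 0, i.e. (t - 4)*(t - 2) = 0, at t = 2, 4.
On [2, 4] the curve lies below the axis; ∫[2,4] (t**2 - 6*t + 8) dt = -4/3, giving area 4/3.

4/3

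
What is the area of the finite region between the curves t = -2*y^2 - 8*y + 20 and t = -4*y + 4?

72

Both boundary curves give t as a function of y, so integrate with respect to y. Setting them equal: -2*y^2 - 4*y + 16 = 0, i.e. -2*(y - 2)*(y + 4) = 0, so they meet at y = -4, 2.
For y in [-4, 2], t = -2*y^2 - 8*y + 20 is on the right; area = ∫[-4,2] (-2*y^2 - 4*y + 16) dy = 72.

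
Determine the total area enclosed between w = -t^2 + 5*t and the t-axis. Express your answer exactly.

125/6

The curve meets the t-axis where -t^2 + 5*t = 0, i.e. -t*(t - 5) = 0, at t = 0, 5.
On [0, 5] the curve lies above the axis; ∫[0,5] (-t^2 + 5*t) dt = 125/6, giving area 125/6.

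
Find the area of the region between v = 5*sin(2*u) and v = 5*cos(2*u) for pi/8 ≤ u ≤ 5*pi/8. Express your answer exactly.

5*sqrt(2)

On [pi/8, 5*pi/8], (5*sin(2*u)) - (5*cos(2*u)) = 5*sin(2*u) - 5*cos(2*u) is ≥ 0 throughout, so the area is a single integral of |5*sin(2*u) - 5*cos(2*u)|.
∫[pi/8,5*pi/8] (5*sin(2*u) - 5*cos(2*u)) du = 5*sqrt(2).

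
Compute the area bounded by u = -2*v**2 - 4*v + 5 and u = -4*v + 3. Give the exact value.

8/3

Both boundary curves give u as a function of v, so integrate with respect to v. Setting them equal: -2*v**2 + 2 = 0, i.e. -2*(v - 1)*(v + 1) = 0, so they meet at v = -1, 1.
For v in [-1, 1], u = -2*v**2 - 4*v + 5 is on the right; area = ∫[-1,1] (-2*v**2 + 2) dv = 8/3.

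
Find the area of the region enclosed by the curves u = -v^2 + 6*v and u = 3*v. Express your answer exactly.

Both boundary curves give u as a function of v, so integrate with respect to v. Setting them equal: -v^2 + 3*v = 0, i.e. -v*(v - 3) = 0, so they meet at v = 0, 3.
For v in [0, 3], u = -v^2 + 6*v is on the right; area = ∫[0,3] (-v^2 + 3*v) dv = 9/2.

9/2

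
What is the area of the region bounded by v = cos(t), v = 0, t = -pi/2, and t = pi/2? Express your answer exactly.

On [-pi/2, pi/2], (cos(t)) - (0) = cos(t) is ≥ 0 throughout, so the area is a single integral of |cos(t)|.
∫[-pi/2,pi/2] (cos(t)) dt = 2.

2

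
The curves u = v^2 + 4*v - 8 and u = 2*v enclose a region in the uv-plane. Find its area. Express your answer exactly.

Both boundary curves give u as a function of v, so integrate with respect to v. Setting them equal: v^2 + 2*v - 8 = 0, i.e. (v - 2)*(v + 4) = 0, so they meet at v = -4, 2.
For v in [-4, 2], u = v^2 + 4*v - 8 is on the left; area = ∫[-4,2] (-(v^2 + 2*v - 8)) dv = 36.

36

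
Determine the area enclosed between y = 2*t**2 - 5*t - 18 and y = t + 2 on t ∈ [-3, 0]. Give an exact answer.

The difference (2*t**2 - 5*t - 18) - (t + 2) = 2*t**2 - 6*t - 20 changes sign at t = -2 inside [-3, 0], so split the integral there.
∫[-3,-2] (2*t**2 - 6*t - 20) dt = 23/3.
∫[-2,0] (2*t**2 - 6*t - 20) dt = -68/3; the area of that piece is 68/3.
Total area = 23/3 + 68/3 = 91/3.

91/3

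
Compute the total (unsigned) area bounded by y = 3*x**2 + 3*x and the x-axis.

1/2

The curve meets the x-axis where 3*x**2 + 3*x = 0, i.e. 3*x*(x + 1) = 0, at x = -1, 0.
On [-1, 0] the curve lies below the axis; ∫[-1,0] (3*x**2 + 3*x) dx = -1/2, giving area 1/2.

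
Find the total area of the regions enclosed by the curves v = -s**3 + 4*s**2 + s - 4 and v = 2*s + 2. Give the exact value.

71/6

Set the curves equal: -s**3 + 4*s**2 + s - 4 = 2*s + 2, so -s**3 + 4*s**2 - s - 6 = 0, which factors as -(s - 3)*(s - 2)*(s + 1) = 0. The curves meet at s = -1, 2, 3.
On [-1, 2], v = 2*s + 2 is on top; that piece has area ∫[-1,2] (-(-s**3 + 4*s**2 - s - 6)) ds = 45/4.
On [2, 3], v = -s**3 + 4*s**2 + s - 4 is on top; that piece has area ∫[2,3] (-s**3 + 4*s**2 - s - 6) ds = 7/12.
Total enclosed area = 45/4 + 7/12 = 71/6.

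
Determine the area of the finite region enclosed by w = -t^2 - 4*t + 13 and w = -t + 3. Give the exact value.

343/6

Set the curves equal: -t^2 - 4*t + 13 = -t + 3, so -t^2 - 3*t + 10 = 0, which factors as -(t - 2)*(t + 5) = 0. The curves meet at t = -5, 2.
On [-5, 2], w = -t^2 - 4*t + 13 is on top; that piece has area ∫[-5,2] (-t^2 - 3*t + 10) dt = 343/6.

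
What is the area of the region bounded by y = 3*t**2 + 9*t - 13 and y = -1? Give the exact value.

125/2

Set the curves equal: 3*t**2 + 9*t - 13 = -1, so 3*t**2 + 9*t - 12 = 0, which factors as 3*(t - 1)*(t + 4) = 0. The curves meet at t = -4, 1.
On [-4, 1], y = -1 is on top; that piece has area ∫[-4,1] (-(3*t**2 + 9*t - 12)) dt = 125/2.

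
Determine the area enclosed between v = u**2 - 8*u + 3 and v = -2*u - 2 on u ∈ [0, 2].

4

The difference (u**2 - 8*u + 3) - (-2*u - 2) = u**2 - 6*u + 5 changes sign at u = 1 inside [0, 2], so split the integral there.
∫[0,1] (u**2 - 6*u + 5) du = 7/3.
∫[1,2] (u**2 - 6*u + 5) du = -5/3; the area of that piece is 5/3.
Total area = 7/3 + 5/3 = 4.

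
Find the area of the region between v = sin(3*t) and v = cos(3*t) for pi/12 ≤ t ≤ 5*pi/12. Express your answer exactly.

2*sqrt(2)/3

On [pi/12, 5*pi/12], (sin(3*t)) - (cos(3*t)) = sin(3*t) - cos(3*t) is ≥ 0 throughout, so the area is a single integral of |sin(3*t) - cos(3*t)|.
∫[pi/12,5*pi/12] (sin(3*t) - cos(3*t)) dt = 2*sqrt(2)/3.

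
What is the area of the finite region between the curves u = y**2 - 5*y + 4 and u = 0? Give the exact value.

9/2

Both boundary curves give u as a function of y, so integrate with respect to y. Setting them equal: y**2 - 5*y + 4 = 0, i.e. (y - 4)*(y - 1) = 0, so they meet at y = 1, 4.
For y in [1, 4], u = y**2 - 5*y + 4 is on the left; area = ∫[1,4] (-(y**2 - 5*y + 4)) dy = 9/2.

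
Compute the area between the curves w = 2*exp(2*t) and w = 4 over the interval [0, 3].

The difference (2*exp(2*t)) - (4) = 2*exp(2*t) - 4 changes sign at t = log(2)/2 inside [0, 3], so split the integral there.
∫[0,log(2)/2] (2*exp(2*t) - 4) dt = 1 - log(4); the area of that piece is -1 + log(4).
∫[log(2)/2,3] (2*exp(2*t) - 4) dt = -14 + 2*log(2) + exp(6).
Total area = (-1 + log(4)) + (-14 + 2*log(2) + exp(6)) = -15 + 4*log(2) + exp(6).

-15 + 4*log(2) + exp(6)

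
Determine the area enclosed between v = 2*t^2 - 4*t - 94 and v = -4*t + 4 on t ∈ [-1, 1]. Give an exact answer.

On [-1, 1], (2*t^2 - 4*t - 94) - (-4*t + 4) = 2*t^2 - 98 is ≤ 0 throughout, so the area is a single integral of |2*t^2 - 98|.
∫[-1,1] (2*t^2 - 98) dt = -584/3; the area of that piece is 584/3.

584/3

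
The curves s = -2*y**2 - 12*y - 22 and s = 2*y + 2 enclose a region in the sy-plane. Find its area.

1/3

Both boundary curves give s as a function of y, so integrate with respect to y. Setting them equal: -2*y**2 - 14*y - 24 = 0, i.e. -2*(y + 3)*(y + 4) = 0, so they meet at y = -4, -3.
For y in [-4, -3], s = -2*y**2 - 12*y - 22 is on the right; area = ∫[-4,-3] (-2*y**2 - 14*y - 24) dy = 1/3.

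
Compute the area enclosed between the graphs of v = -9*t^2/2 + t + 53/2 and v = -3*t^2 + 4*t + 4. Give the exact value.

Set the curves equal: -9*t^2/2 + t + 53/2 = -3*t^2 + 4*t + 4, so -3*t^2/2 - 3*t + 45/2 = 0, which factors as -3*(t - 3)*(t + 5)/2 = 0. The curves meet at t = -5, 3.
On [-5, 3], v = -9*t^2/2 + t + 53/2 is on top; that piece has area ∫[-5,3] (-3*t^2/2 - 3*t + 45/2) dt = 128.

128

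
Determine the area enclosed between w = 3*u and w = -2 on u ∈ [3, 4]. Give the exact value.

On [3, 4], (3*u) - (-2) = 3*u + 2 is ≥ 0 throughout, so the area is a single integral of |3*u + 2|.
∫[3,4] (3*u + 2) du = 25/2.

25/2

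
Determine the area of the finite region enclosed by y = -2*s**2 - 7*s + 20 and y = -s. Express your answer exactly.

Set the curves equal: -2*s**2 - 7*s + 20 = -s, so -2*s**2 - 6*s + 20 = 0, which factors as -2*(s - 2)*(s + 5) = 0. The curves meet at s = -5, 2.
On [-5, 2], y = -2*s**2 - 7*s + 20 is on top; that piece has area ∫[-5,2] (-2*s**2 - 6*s + 20) ds = 343/3.

343/3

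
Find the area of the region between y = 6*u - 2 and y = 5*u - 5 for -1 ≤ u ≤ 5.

On [-1, 5], (6*u - 2) - (5*u - 5) = u + 3 is ≥ 0 throughout, so the area is a single integral of |u + 3|.
∫[-1,5] (u + 3) du = 30.

30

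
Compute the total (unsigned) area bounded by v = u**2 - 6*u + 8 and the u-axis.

4/3

The curve meets the u-axis where u**2 - 6*u + 8 = 0, i.e. (u - 4)*(u - 2) = 0, at u = 2, 4.
On [2, 4] the curve lies below the axis; ∫[2,4] (u**2 - 6*u + 8) du = -4/3, giving area 4/3.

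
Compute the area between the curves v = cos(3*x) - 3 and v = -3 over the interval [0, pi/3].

2/3

The difference (cos(3*x) - 3) - (-3) = cos(3*x) changes sign at x = pi/6 inside [0, pi/3], so split the integral there.
∫[0,pi/6] (cos(3*x)) dx = 1/3.
∫[pi/6,pi/3] (cos(3*x)) dx = -1/3; the area of that piece is 1/3.
Total area = 1/3 + 1/3 = 2/3.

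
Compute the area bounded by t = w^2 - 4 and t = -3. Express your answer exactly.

Both boundary curves give t as a function of w, so integrate with respect to w. Setting them equal: w^2 - 1 = 0, i.e. (w - 1)*(w + 1) = 0, so they meet at w = -1, 1.
For w in [-1, 1], t = w^2 - 4 is on the left; area = ∫[-1,1] (-(w^2 - 1)) dw = 4/3.

4/3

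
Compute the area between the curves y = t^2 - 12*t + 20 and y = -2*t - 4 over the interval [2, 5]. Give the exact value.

The difference (t^2 - 12*t + 20) - (-2*t - 4) = t^2 - 10*t + 24 changes sign at t = 4 inside [2, 5], so split the integral there.
∫[2,4] (t^2 - 10*t + 24) dt = 20/3.
∫[4,5] (t^2 - 10*t + 24) dt = -2/3; the area of that piece is 2/3.
Total area = 20/3 + 2/3 = 22/3.

22/3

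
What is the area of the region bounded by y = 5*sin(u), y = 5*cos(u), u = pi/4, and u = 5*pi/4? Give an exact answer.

On [pi/4, 5*pi/4], (5*sin(u)) - (5*cos(u)) = 5*sin(u) - 5*cos(u) is ≥ 0 throughout, so the area is a single integral of |5*sin(u) - 5*cos(u)|.
∫[pi/4,5*pi/4] (5*sin(u) - 5*cos(u)) du = 10*sqrt(2).

10*sqrt(2)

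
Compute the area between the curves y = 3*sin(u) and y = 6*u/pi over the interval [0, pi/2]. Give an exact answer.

On [0, pi/2], (3*sin(u)) - (6*u/pi) = -6*u/pi + 3*sin(u) is ≥ 0 throughout, so the area is a single integral of |-6*u/pi + 3*sin(u)|.
∫[0,pi/2] (-6*u/pi + 3*sin(u)) du = 3 - 3*pi/4.

3 - 3*pi/4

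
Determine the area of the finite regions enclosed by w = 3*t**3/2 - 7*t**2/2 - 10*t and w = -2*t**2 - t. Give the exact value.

Set the curves equal: 3*t**3/2 - 7*t**2/2 - 10*t = -2*t**2 - t, so 3*t**3/2 - 3*t**2/2 - 9*t = 0, which factors as 3*t*(t - 3)*(t + 2)/2 = 0. The curves meet at t = -2, 0, 3.
On [-2, 0], w = 3*t**3/2 - 7*t**2/2 - 10*t is on top; that piece has area ∫[-2,0] (3*t**3/2 - 3*t**2/2 - 9*t) dt = 8.
On [0, 3], w = -2*t**2 - t is on top; that piece has area ∫[0,3] (-(3*t**3/2 - 3*t**2/2 - 9*t)) dt = 189/8.
Total enclosed area = 8 + 189/8 = 253/8.

253/8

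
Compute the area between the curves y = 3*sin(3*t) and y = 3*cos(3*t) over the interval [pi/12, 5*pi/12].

On [pi/12, 5*pi/12], (3*sin(3*t)) - (3*cos(3*t)) = 3*sin(3*t) - 3*cos(3*t) is ≥ 0 throughout, so the area is a single integral of |3*sin(3*t) - 3*cos(3*t)|.
∫[pi/12,5*pi/12] (3*sin(3*t) - 3*cos(3*t)) dt = 2*sqrt(2).

2*sqrt(2)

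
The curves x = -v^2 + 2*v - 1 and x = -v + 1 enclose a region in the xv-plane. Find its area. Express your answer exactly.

1/6

Both boundary curves give x as a function of v, so integrate with respect to v. Setting them equal: -v^2 + 3*v - 2 = 0, i.e. -(v - 2)*(v - 1) = 0, so they meet at v = 1, 2.
For v in [1, 2], x = -v^2 + 2*v - 1 is on the right; area = ∫[1,2] (-v^2 + 3*v - 2) dv = 1/6.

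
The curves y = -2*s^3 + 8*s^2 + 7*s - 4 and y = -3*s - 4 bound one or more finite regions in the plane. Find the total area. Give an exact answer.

443/3

Set the curves equal: -2*s^3 + 8*s^2 + 7*s - 4 = -3*s - 4, so -2*s^3 + 8*s^2 + 10*s = 0, which factors as -2*s*(s - 5)*(s + 1) = 0. The curves meet at s = -1, 0, 5.
On [-1, 0], y = -3*s - 4 is on top; that piece has area ∫[-1,0] (-(-2*s^3 + 8*s^2 + 10*s)) ds = 11/6.
On [0, 5], y = -2*s^3 + 8*s^2 + 7*s - 4 is on top; that piece has area ∫[0,5] (-2*s^3 + 8*s^2 + 10*s) ds = 875/6.
Total enclosed area = 11/6 + 875/6 = 443/3.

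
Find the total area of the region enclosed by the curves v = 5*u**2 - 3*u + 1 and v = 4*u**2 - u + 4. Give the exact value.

Set the curves equal: 5*u**2 - 3*u + 1 = 4*u**2 - u + 4, so u**2 - 2*u - 3 = 0, which factors as (u - 3)*(u + 1) = 0. The curves meet at u = -1, 3.
On [-1, 3], v = 4*u**2 - u + 4 is on top; that piece has area ∫[-1,3] (-(u**2 - 2*u - 3)) du = 32/3.

32/3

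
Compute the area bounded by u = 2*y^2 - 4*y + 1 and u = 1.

Both boundary curves give u as a function of y, so integrate with respect to y. Setting them equal: 2*y^2 - 4*y = 0, i.e. 2*y*(y - 2) = 0, so they meet at y = 0, 2.
For y in [0, 2], u = 2*y^2 - 4*y + 1 is on the left; area = ∫[0,2] (-(2*y^2 - 4*y)) dy = 8/3.

8/3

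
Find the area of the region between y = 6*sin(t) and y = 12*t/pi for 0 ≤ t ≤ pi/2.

On [0, pi/2], (6*sin(t)) - (12*t/pi) = -12*t/pi + 6*sin(t) is ≥ 0 throughout, so the area is a single integral of |-12*t/pi + 6*sin(t)|.
∫[0,pi/2] (-12*t/pi + 6*sin(t)) dt = 6 - 3*pi/2.

6 - 3*pi/2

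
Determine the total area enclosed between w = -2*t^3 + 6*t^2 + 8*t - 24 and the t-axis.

131/2

The curve meets the t-axis where -2*t^3 + 6*t^2 + 8*t - 24 = 0, i.e. -2*(t - 3)*(t - 2)*(t + 2) = 0, at t = -2, 2, 3.
On [-2, 2] the curve lies below the axis; ∫[-2,2] (-2*t^3 + 6*t^2 + 8*t - 24) dt = -64, giving area 64.
On [2, 3] the curve lies above the axis; ∫[2,3] (-2*t^3 + 6*t^2 + 8*t - 24) dt = 3/2, giving area 3/2.
Total area = 64 + 3/2 = 131/2.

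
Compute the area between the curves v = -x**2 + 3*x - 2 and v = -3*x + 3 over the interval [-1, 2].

The difference (-x**2 + 3*x - 2) - (-3*x + 3) = -x**2 + 6*x - 5 changes sign at x = 1 inside [-1, 2], so split the integral there.
∫[-1,1] (-x**2 + 6*x - 5) dx = -32/3; the area of that piece is 32/3.
∫[1,2] (-x**2 + 6*x - 5) dx = 5/3.
Total area = 32/3 + 5/3 = 37/3.

37/3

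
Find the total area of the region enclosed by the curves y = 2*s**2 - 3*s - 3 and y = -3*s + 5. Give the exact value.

64/3

Set the curves equal: 2*s**2 - 3*s - 3 = -3*s + 5, so 2*s**2 - 8 = 0, which factors as 2*(s - 2)*(s + 2) = 0. The curves meet at s = -2, 2.
On [-2, 2], y = -3*s + 5 is on top; that piece has area ∫[-2,2] (-(2*s**2 - 8)) ds = 64/3.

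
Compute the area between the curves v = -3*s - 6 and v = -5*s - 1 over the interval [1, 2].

2

On [1, 2], (-3*s - 6) - (-5*s - 1) = 2*s - 5 is ≤ 0 throughout, so the area is a single integral of |2*s - 5|.
∫[1,2] (2*s - 5) ds = -2; the area of that piece is 2.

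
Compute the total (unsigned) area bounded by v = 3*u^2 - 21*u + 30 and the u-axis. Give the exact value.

27/2

The curve meets the u-axis where 3*u^2 - 21*u + 30 = 0, i.e. 3*(u - 5)*(u - 2) = 0, at u = 2, 5.
On [2, 5] the curve lies below the axis; ∫[2,5] (3*u^2 - 21*u + 30) du = -27/2, giving area 27/2.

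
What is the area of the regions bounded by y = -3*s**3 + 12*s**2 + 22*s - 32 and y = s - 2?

937/4

Set the curves equal: -3*s**3 + 12*s**2 + 22*s - 32 = s - 2, so -3*s**3 + 12*s**2 + 21*s - 30 = 0, which factors as -3*(s - 5)*(s - 1)*(s + 2) = 0. The curves meet at s = -2, 1, 5.
On [-2, 1], y = s - 2 is on top; that piece has area ∫[-2,1] (-(-3*s**3 + 12*s**2 + 21*s - 30)) ds = 297/4.
On [1, 5], y = -3*s**3 + 12*s**2 + 22*s - 32 is on top; that piece has area ∫[1,5] (-3*s**3 + 12*s**2 + 21*s - 30) ds = 160.
Total enclosed area = 297/4 + 160 = 937/4.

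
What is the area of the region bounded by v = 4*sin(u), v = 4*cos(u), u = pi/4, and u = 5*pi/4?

8*sqrt(2)

On [pi/4, 5*pi/4], (4*sin(u)) - (4*cos(u)) = 4*sin(u) - 4*cos(u) is ≥ 0 throughout, so the area is a single integral of |4*sin(u) - 4*cos(u)|.
∫[pi/4,5*pi/4] (4*sin(u) - 4*cos(u)) du = 8*sqrt(2).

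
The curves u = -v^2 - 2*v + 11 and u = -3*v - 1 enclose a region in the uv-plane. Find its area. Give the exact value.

343/6

Both boundary curves give u as a function of v, so integrate with respect to v. Setting them equal: -v^2 + v + 12 = 0, i.e. -(v - 4)*(v + 3) = 0, so they meet at v = -3, 4.
For v in [-3, 4], u = -v^2 - 2*v + 11 is on the right; area = ∫[-3,4] (-v^2 + v + 12) dv = 343/6.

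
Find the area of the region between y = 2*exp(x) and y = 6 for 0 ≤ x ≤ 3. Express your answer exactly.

The difference (2*exp(x)) - (6) = 2*exp(x) - 6 changes sign at x = log(3) inside [0, 3], so split the integral there.
∫[0,log(3)] (2*exp(x) - 6) dx = 4 - log(729); the area of that piece is -4 + log(729).
∫[log(3),3] (2*exp(x) - 6) dx = -24 + 6*log(3) + 2*exp(3).
Total area = (-4 + log(729)) + (-24 + 6*log(3) + 2*exp(3)) = -28 + 12*log(3) + 2*exp(3).

-28 + 12*log(3) + 2*exp(3)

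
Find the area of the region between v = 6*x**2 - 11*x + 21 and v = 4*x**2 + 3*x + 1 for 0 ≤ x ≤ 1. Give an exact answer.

41/3

On [0, 1], (6*x**2 - 11*x + 21) - (4*x**2 + 3*x + 1) = 2*x**2 - 14*x + 20 is ≥ 0 throughout, so the area is a single integral of |2*x**2 - 14*x + 20|.
∫[0,1] (2*x**2 - 14*x + 20) dx = 41/3.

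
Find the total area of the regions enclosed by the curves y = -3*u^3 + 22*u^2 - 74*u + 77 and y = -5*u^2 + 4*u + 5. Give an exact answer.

3/2

Set the curves equal: -3*u^3 + 22*u^2 - 74*u + 77 = -5*u^2 + 4*u + 5, so -3*u^3 + 27*u^2 - 78*u + 72 = 0, which factors as -3*(u - 4)*(u - 3)*(u - 2) = 0. The curves meet at u = 2, 3, 4.
On [2, 3], y = -5*u^2 + 4*u + 5 is on top; that piece has area ∫[2,3] (-(-3*u^3 + 27*u^2 - 78*u + 72)) du = 3/4.
On [3, 4], y = -3*u^3 + 22*u^2 - 74*u + 77 is on top; that piece has area ∫[3,4] (-3*u^3 + 27*u^2 - 78*u + 72) du = 3/4.
Total enclosed area = 3/4 + 3/4 = 3/2.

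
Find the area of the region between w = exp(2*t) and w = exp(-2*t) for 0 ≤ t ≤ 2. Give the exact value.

On [0, 2], (exp(2*t)) - (exp(-2*t)) = exp(2*t) - exp(-2*t) is ≥ 0 throughout, so the area is a single integral of |exp(2*t) - exp(-2*t)|.
∫[0,2] (exp(2*t) - exp(-2*t)) dt = -1 + exp(-4)/2 + exp(4)/2.

-1 + exp(-4)/2 + exp(4)/2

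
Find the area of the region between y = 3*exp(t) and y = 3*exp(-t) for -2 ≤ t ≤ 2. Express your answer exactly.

The difference (3*exp(t)) - (3*exp(-t)) = 3*exp(t) - 3*exp(-t) changes sign at t = 0 inside [-2, 2], so split the integral there.
∫[-2,0] (3*exp(t) - 3*exp(-t)) dt = -3*exp(2) - 3*exp(-2) + 6; the area of that piece is -6 + 3*exp(-2) + 3*exp(2).
∫[0,2] (3*exp(t) - 3*exp(-t)) dt = -6 + 3*exp(-2) + 3*exp(2).
Total area = (-6 + 3*exp(-2) + 3*exp(2)) + (-6 + 3*exp(-2) + 3*exp(2)) = -12 + 6*exp(-2) + 6*exp(2).

-12 + 6*exp(-2) + 6*exp(2)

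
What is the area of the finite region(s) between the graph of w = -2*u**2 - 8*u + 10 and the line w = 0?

The curve meets the u-axis where -2*u**2 - 8*u + 10 = 0, i.e. -2*(u - 1)*(u + 5) = 0, at u = -5, 1.
On [-5, 1] the curve lies above the axis; ∫[-5,1] (-2*u**2 - 8*u + 10) du = 72, giving area 72.

72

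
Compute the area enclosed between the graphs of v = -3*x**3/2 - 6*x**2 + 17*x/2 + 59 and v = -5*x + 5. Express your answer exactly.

Set the curves equal: -3*x**3/2 - 6*x**2 + 17*x/2 + 59 = -5*x + 5, so -3*x**3/2 - 6*x**2 + 27*x/2 + 54 = 0, which factors as -3*(x - 3)*(x + 3)*(x + 4)/2 = 0. The curves meet at x = -4, -3, 3.
On [-4, -3], v = -5*x + 5 is on top; that piece has area ∫[-4,-3] (-(-3*x**3/2 - 6*x**2 + 27*x/2 + 54)) dx = 13/8.
On [-3, 3], v = -3*x**3/2 - 6*x**2 + 17*x/2 + 59 is on top; that piece has area ∫[-3,3] (-3*x**3/2 - 6*x**2 + 27*x/2 + 54) dx = 216.
Total enclosed area = 13/8 + 216 = 1741/8.

1741/8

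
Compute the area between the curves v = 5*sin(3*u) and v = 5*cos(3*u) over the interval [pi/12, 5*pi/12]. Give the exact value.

10*sqrt(2)/3

On [pi/12, 5*pi/12], (5*sin(3*u)) - (5*cos(3*u)) = 5*sin(3*u) - 5*cos(3*u) is ≥ 0 throughout, so the area is a single integral of |5*sin(3*u) - 5*cos(3*u)|.
∫[pi/12,5*pi/12] (5*sin(3*u) - 5*cos(3*u)) du = 10*sqrt(2)/3.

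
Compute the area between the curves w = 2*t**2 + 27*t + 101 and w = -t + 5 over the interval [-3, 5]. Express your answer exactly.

On [-3, 5], (2*t**2 + 27*t + 101) - (-t + 5) = 2*t**2 + 28*t + 96 is ≥ 0 throughout, so the area is a single integral of |2*t**2 + 28*t + 96|.
∫[-3,5] (2*t**2 + 28*t + 96) dt = 3280/3.

3280/3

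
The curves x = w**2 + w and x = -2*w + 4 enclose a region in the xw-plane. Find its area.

Both boundary curves give x as a function of w, so integrate with respect to w. Setting them equal: w**2 + 3*w - 4 = 0, i.e. (w - 1)*(w + 4) = 0, so they meet at w = -4, 1.
For w in [-4, 1], x = w**2 + w is on the left; area = ∫[-4,1] (-(w**2 + 3*w - 4)) dw = 125/6.

125/6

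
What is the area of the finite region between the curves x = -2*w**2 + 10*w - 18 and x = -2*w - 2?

Both boundary curves give x as a function of w, so integrate with respect to w. Setting them equal: -2*w**2 + 12*w - 16 = 0, i.e. -2*(w - 4)*(w - 2) = 0, so they meet at w = 2, 4.
For w in [2, 4], x = -2*w**2 + 10*w - 18 is on the right; area = ∫[2,4] (-2*w**2 + 12*w - 16) dw = 8/3.

8/3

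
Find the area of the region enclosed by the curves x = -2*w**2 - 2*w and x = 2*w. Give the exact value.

8/3

Both boundary curves give x as a function of w, so integrate with respect to w. Setting them equal: -2*w**2 - 4*w = 0, i.e. -2*w*(w + 2) = 0, so they meet at w = -2, 0.
For w in [-2, 0], x = -2*w**2 - 2*w is on the right; area = ∫[-2,0] (-2*w**2 - 4*w) dw = 8/3.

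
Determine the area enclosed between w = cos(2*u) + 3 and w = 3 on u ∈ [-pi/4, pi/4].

On [-pi/4, pi/4], (cos(2*u) + 3) - (3) = cos(2*u) is ≥ 0 throughout, so the area is a single integral of |cos(2*u)|.
∫[-pi/4,pi/4] (cos(2*u)) du = 1.

1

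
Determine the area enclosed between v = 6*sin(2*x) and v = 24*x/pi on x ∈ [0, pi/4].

3 - 3*pi/4

On [0, pi/4], (6*sin(2*x)) - (24*x/pi) = -24*x/pi + 6*sin(2*x) is ≥ 0 throughout, so the area is a single integral of |-24*x/pi + 6*sin(2*x)|.
∫[0,pi/4] (-24*x/pi + 6*sin(2*x)) dx = 3 - 3*pi/4.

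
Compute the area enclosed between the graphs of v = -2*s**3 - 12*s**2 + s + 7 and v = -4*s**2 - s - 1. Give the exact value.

Set the curves equal: -2*s**3 - 12*s**2 + s + 7 = -4*s**2 - s - 1, so -2*s**3 - 8*s**2 + 2*s + 8 = 0, which factors as -2*(s - 1)*(s + 1)*(s + 4) = 0. The curves meet at s = -4, -1, 1.
On [-4, -1], v = -4*s**2 - s - 1 is on top; that piece has area ∫[-4,-1] (-(-2*s**3 - 8*s**2 + 2*s + 8)) ds = 63/2.
On [-1, 1], v = -2*s**3 - 12*s**2 + s + 7 is on top; that piece has area ∫[-1,1] (-2*s**3 - 8*s**2 + 2*s + 8) ds = 32/3.
Total enclosed area = 63/2 + 32/3 = 253/6.

253/6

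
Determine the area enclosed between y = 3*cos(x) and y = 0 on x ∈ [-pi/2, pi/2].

6

On [-pi/2, pi/2], (3*cos(x)) - (0) = 3*cos(x) is ≥ 0 throughout, so the area is a single integral of |3*cos(x)|.
∫[-pi/2,pi/2] (3*cos(x)) dx = 6.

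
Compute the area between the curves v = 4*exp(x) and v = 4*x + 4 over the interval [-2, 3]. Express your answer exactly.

-30 - 4*exp(-2) + 4*exp(3)

On [-2, 3], (4*exp(x)) - (4*x + 4) = -4*x + 4*exp(x) - 4 is ≥ 0 throughout, so the area is a single integral of |-4*x + 4*exp(x) - 4|.
∫[-2,3] (-4*x + 4*exp(x) - 4) dx = -30 - 4*exp(-2) + 4*exp(3).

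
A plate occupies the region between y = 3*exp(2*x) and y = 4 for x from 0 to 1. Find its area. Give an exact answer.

-13/2 - 4*log(3) + 8*log(2) + 3*exp(2)/2

The difference (3*exp(2*x)) - (4) = 3*exp(2*x) - 4 changes sign at x = -log(3)/2 + log(2) inside [0, 1], so split the integral there.
∫[0,-log(3)/2 + log(2)] (3*exp(2*x) - 4) dx = log(9/16) + 1/2; the area of that piece is -1/2 + log(16/9).
∫[-log(3)/2 + log(2),1] (3*exp(2*x) - 4) dx = -6 - 2*log(3) + 4*log(2) + 3*exp(2)/2.
Total area = (-1/2 + log(16/9)) + (-6 - 2*log(3) + 4*log(2) + 3*exp(2)/2) = -13/2 - 4*log(3) + 8*log(2) + 3*exp(2)/2.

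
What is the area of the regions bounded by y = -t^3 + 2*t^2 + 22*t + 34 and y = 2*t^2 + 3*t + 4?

Set the curves equal: -t^3 + 2*t^2 + 22*t + 34 = 2*t^2 + 3*t + 4, so -t^3 + 19*t + 30 = 0, which factors as -(t - 5)*(t + 2)*(t + 3) = 0. The curves meet at t = -3, -2, 5.
On [-3, -2], y = 2*t^2 + 3*t + 4 is on top; that piece has area ∫[-3,-2] (-(-t^3 + 19*t + 30)) dt = 5/4.
On [-2, 5], y = -t^3 + 2*t^2 + 22*t + 34 is on top; that piece has area ∫[-2,5] (-t^3 + 19*t + 30) dt = 1029/4.
Total enclosed area = 5/4 + 1029/4 = 517/2.

517/2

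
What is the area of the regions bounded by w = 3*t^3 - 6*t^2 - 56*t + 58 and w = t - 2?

2521/4

Set the curves equal: 3*t^3 - 6*t^2 - 56*t + 58 = t - 2, so 3*t^3 - 6*t^2 - 57*t + 60 = 0, which factors as 3*(t - 5)*(t - 1)*(t + 4) = 0. The curves meet at t = -4, 1, 5.
On [-4, 1], w = 3*t^3 - 6*t^2 - 56*t + 58 is on top; that piece has area ∫[-4,1] (3*t^3 - 6*t^2 - 57*t + 60) dt = 1625/4.
On [1, 5], w = t - 2 is on top; that piece has area ∫[1,5] (-(3*t^3 - 6*t^2 - 57*t + 60)) dt = 224.
Total enclosed area = 1625/4 + 224 = 2521/4.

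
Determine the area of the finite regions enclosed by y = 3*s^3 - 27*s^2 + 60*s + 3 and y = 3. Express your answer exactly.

393/4

Set the curves equal: 3*s^3 - 27*s^2 + 60*s + 3 = 3, so 3*s^3 - 27*s^2 + 60*s = 0, which factors as 3*s*(s - 5)*(s - 4) = 0. The curves meet at s = 0, 4, 5.
On [0, 4], y = 3*s^3 - 27*s^2 + 60*s + 3 is on top; that piece has area ∫[0,4] (3*s^3 - 27*s^2 + 60*s) ds = 96.
On [4, 5], y = 3 is on top; that piece has area ∫[4,5] (-(3*s^3 - 27*s^2 + 60*s)) ds = 9/4.
Total enclosed area = 96 + 9/4 = 393/4.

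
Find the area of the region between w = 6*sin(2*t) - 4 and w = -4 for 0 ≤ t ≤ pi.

12

The difference (6*sin(2*t) - 4) - (-4) = 6*sin(2*t) changes sign at t = pi/2 inside [0, pi], so split the integral there.
∫[0,pi/2] (6*sin(2*t)) dt = 6.
∫[pi/2,pi] (6*sin(2*t)) dt = -6; the area of that piece is 6.
Total area = 6 + 6 = 12.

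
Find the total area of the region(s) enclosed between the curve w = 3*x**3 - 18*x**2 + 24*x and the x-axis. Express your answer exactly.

24

The curve meets the x-axis where 3*x**3 - 18*x**2 + 24*x = 0, i.e. 3*x*(x - 4)*(x - 2) = 0, at x = 0, 2, 4.
On [0, 2] the curve lies above the axis; ∫[0,2] (3*x**3 - 18*x**2 + 24*x) dx = 12, giving area 12.
On [2, 4] the curve lies below the axis; ∫[2,4] (3*x**3 - 18*x**2 + 24*x) dx = -12, giving area 12.
Total area = 12 + 12 = 24.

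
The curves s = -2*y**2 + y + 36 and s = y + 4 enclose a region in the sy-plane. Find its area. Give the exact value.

512/3

Both boundary curves give s as a function of y, so integrate with respect to y. Setting them equal: -2*y**2 + 32 = 0, i.e. -2*(y - 4)*(y + 4) = 0, so they meet at y = -4, 4.
For y in [-4, 4], s = -2*y**2 + y + 36 is on the right; area = ∫[-4,4] (-2*y**2 + 32) dy = 512/3.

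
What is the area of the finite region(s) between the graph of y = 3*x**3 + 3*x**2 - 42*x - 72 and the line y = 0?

The curve meets the x-axis where 3*x**3 + 3*x**2 - 42*x - 72 = 0, i.e. 3*(x - 4)*(x + 2)*(x + 3) = 0, at x = -3, -2, 4.
On [-3, -2] the curve lies above the axis; ∫[-3,-2] (3*x**3 + 3*x**2 - 42*x - 72) dx = 13/4, giving area 13/4.
On [-2, 4] the curve lies below the axis; ∫[-2,4] (3*x**3 + 3*x**2 - 42*x - 72) dx = -432, giving area 432.
Total area = 13/4 + 432 = 1741/4.

1741/4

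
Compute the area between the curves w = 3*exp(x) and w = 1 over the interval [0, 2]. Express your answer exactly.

-5 + 3*exp(2)

On [0, 2], (3*exp(x)) - (1) = 3*exp(x) - 1 is ≥ 0 throughout, so the area is a single integral of |3*exp(x) - 1|.
∫[0,2] (3*exp(x) - 1) dx = -5 + 3*exp(2).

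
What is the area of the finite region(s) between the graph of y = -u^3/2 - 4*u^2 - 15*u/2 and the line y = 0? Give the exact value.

The curve meets the u-axis where -u^3/2 - 4*u^2 - 15*u/2 = 0, i.e. -u*(u + 3)*(u + 5)/2 = 0, at u = -5, -3, 0.
On [-5, -3] the curve lies below the axis; ∫[-5,-3] (-u^3/2 - 4*u^2 - 15*u/2) du = -8/3, giving area 8/3.
On [-3, 0] the curve lies above the axis; ∫[-3,0] (-u^3/2 - 4*u^2 - 15*u/2) du = 63/8, giving area 63/8.
Total area = 8/3 + 63/8 = 253/24.

253/24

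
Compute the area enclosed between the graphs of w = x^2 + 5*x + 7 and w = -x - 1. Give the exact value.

Set the curves equal: x^2 + 5*x + 7 = -x - 1, so x^2 + 6*x + 8 = 0, which factors as (x + 2)*(x + 4) = 0. The curves meet at x = -4, -2.
On [-4, -2], w = -x - 1 is on top; that piece has area ∫[-4,-2] (-(x^2 + 6*x + 8)) dx = 4/3.

4/3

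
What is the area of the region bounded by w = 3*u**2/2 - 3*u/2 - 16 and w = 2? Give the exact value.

343/4

Set the curves equal: 3*u**2/2 - 3*u/2 - 16 = 2, so 3*u**2/2 - 3*u/2 - 18 = 0, which factors as 3*(u - 4)*(u + 3)/2 = 0. The curves meet at u = -3, 4.
On [-3, 4], w = 2 is on top; that piece has area ∫[-3,4] (-(3*u**2/2 - 3*u/2 - 18)) du = 343/4.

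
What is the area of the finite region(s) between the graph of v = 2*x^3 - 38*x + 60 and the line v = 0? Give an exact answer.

517

The curve meets the x-axis where 2*x^3 - 38*x + 60 = 0, i.e. 2*(x - 3)*(x - 2)*(x + 5) = 0, at x = -5, 2, 3.
On [-5, 2] the curve lies above the axis; ∫[-5,2] (2*x^3 - 38*x + 60) dx = 1029/2, giving area 1029/2.
On [2, 3] the curve lies below the axis; ∫[2,3] (2*x^3 - 38*x + 60) dx = -5/2, giving area 5/2.
Total area = 1029/2 + 5/2 = 517.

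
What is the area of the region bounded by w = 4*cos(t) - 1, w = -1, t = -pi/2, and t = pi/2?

8

On [-pi/2, pi/2], (4*cos(t) - 1) - (-1) = 4*cos(t) is ≥ 0 throughout, so the area is a single integral of |4*cos(t)|.
∫[-pi/2,pi/2] (4*cos(t)) dt = 8.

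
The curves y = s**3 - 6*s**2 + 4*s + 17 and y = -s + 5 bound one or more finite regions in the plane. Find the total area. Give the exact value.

Set the curves equal: s**3 - 6*s**2 + 4*s + 17 = -s + 5, so s**3 - 6*s**2 + 5*s + 12 = 0, which factors as (s - 4)*(s - 3)*(s + 1) = 0. The curves meet at s = -1, 3, 4.
On [-1, 3], y = s**3 - 6*s**2 + 4*s + 17 is on top; that piece has area ∫[-1,3] (s**3 - 6*s**2 + 5*s + 12) ds = 32.
On [3, 4], y = -s + 5 is on top; that piece has area ∫[3,4] (-(s**3 - 6*s**2 + 5*s + 12)) ds = 3/4.
Total enclosed area = 32 + 3/4 = 131/4.

131/4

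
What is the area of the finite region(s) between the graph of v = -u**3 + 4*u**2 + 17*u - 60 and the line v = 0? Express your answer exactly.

The curve meets the u-axis where -u**3 + 4*u**2 + 17*u - 60 = 0, i.e. -(u - 5)*(u - 3)*(u + 4) = 0, at u = -4, 3, 5.
On [-4, 3] the curve lies below the axis; ∫[-4,3] (-u**3 + 4*u**2 + 17*u - 60) du = -3773/12, giving area 3773/12.
On [3, 5] the curve lies above the axis; ∫[3,5] (-u**3 + 4*u**2 + 17*u - 60) du = 32/3, giving area 32/3.
Total area = 3773/12 + 32/3 = 3901/12.

3901/12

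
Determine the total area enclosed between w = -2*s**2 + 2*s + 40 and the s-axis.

The curve meets the s-axis where -2*s**2 + 2*s + 40 = 0, i.e. -2*(s - 5)*(s + 4) = 0, at s = -4, 5.
On [-4, 5] the curve lies above the axis; ∫[-4,5] (-2*s**2 + 2*s + 40) ds = 243, giving area 243.

243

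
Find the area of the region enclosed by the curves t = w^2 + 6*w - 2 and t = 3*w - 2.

Both boundary curves give t as a function of w, so integrate with respect to w. Setting them equal: w^2 + 3*w = 0, i.e. w*(w + 3) = 0, so they meet at w = -3, 0.
For w in [-3, 0], t = w^2 + 6*w - 2 is on the left; area = ∫[-3,0] (-(w^2 + 3*w)) dw = 9/2.

9/2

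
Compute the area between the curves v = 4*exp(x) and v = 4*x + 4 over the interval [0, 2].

-20 + 4*exp(2)

On [0, 2], (4*exp(x)) - (4*x + 4) = -4*x + 4*exp(x) - 4 is ≥ 0 throughout, so the area is a single integral of |-4*x + 4*exp(x) - 4|.
∫[0,2] (-4*x + 4*exp(x) - 4) dx = -20 + 4*exp(2).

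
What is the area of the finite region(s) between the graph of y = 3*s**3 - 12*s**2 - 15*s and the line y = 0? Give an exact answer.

The curve meets the s-axis where 3*s**3 - 12*s**2 - 15*s = 0, i.e. 3*s*(s - 5)*(s + 1) = 0, at s = -1, 0, 5.
On [-1, 0] the curve lies above the axis; ∫[-1,0] (3*s**3 - 12*s**2 - 15*s) ds = 11/4, giving area 11/4.
On [0, 5] the curve lies below the axis; ∫[0,5] (3*s**3 - 12*s**2 - 15*s) ds = -875/4, giving area 875/4.
Total area = 11/4 + 875/4 = 443/2.

443/2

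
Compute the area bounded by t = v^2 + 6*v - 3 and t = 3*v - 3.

Both boundary curves give t as a function of v, so integrate with respect to v. Setting them equal: v^2 + 3*v = 0, i.e. v*(v + 3) = 0, so they meet at v = -3, 0.
For v in [-3, 0], t = v^2 + 6*v - 3 is on the left; area = ∫[-3,0] (-(v^2 + 3*v)) dv = 9/2.

9/2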